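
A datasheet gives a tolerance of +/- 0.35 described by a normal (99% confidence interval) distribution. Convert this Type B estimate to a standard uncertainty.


u_B = half_width / 2.576
u_B = 0.35 / 2.576
u_B = 0.1359

0.1359


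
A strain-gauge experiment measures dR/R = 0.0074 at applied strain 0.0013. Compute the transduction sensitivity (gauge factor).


GF = (dR/R) / epsilon
= 0.0074 / 0.0013
= 5.6923

5.6923


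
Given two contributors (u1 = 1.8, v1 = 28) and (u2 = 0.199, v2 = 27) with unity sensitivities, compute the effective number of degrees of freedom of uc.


uc = sqrt(u1^2 + u2^2) = sqrt(1.8^2 + 0.199^2) = 1.8109669
v_eff = uc^4 / (u1^4/v1 + u2^4/v2)
= 1.8109669^4 / (1.8^4/28 + 0.199^4/27)
= 10.755783 / 0.37497237
v_eff = 28.6842

28.6842


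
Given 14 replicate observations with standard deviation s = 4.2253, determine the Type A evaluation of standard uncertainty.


u_A = s / sqrt(n)
u_A = 4.2253 / sqrt(14)
u_A = 4.2253 / 3.7416574
u_A = 1.1293

1.1293


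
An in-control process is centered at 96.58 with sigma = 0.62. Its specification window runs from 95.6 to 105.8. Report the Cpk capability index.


Cpu = (USL - mean) / (3*sigma) = (105.8 - 96.58) / (3*0.62) = 4.9570
Cpl = (mean - LSL) / (3*sigma) = (96.58 - 95.6) / (3*0.62) = 0.5269
Cpk = min(Cpu, Cpl) = 0.5269

0.5269


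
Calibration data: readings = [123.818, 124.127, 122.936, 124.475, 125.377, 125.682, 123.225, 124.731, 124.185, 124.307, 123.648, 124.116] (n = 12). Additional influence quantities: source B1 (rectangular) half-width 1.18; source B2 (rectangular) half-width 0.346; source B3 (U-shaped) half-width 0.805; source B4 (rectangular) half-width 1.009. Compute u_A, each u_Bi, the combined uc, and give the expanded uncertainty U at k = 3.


mean = (123.818 + 124.127 + 122.936 + 124.475 + 125.377 + 125.682 + 123.225 + 124.731 + 124.185 + 124.307 + 123.648 + 124.116) / 12 = 124.2189167
s = sqrt(sum((x - mean)^2)/(n-1)) = 0.79532457
u_A = s / sqrt(n) = 0.79532457 / sqrt(12) = 0.22959043
u_B1 = 1.18 / sqrt(3) = 0.68127332
u_B2 = 0.346 / sqrt(3) = 0.19976319
u_B3 = 0.805 / sqrt(2) = 0.56922096
u_B4 = 1.009 / sqrt(3) = 0.58254642
uc = sqrt(0.22959043^2 + 0.68127332^2 + 0.19976319^2 + 0.56922096^2 + 0.58254642^2) = 1.1045919
U = k * uc = 3 * 1.1045919
U = 3.3138

3.3138


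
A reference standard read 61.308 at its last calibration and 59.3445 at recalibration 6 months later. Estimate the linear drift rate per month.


rate = (v2 - v1) / months
= (59.3445 - 61.308) / 6
= -1.9635 / 6
= -0.3273

-0.3273


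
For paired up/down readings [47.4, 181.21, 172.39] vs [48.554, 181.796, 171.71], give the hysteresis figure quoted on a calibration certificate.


|47.4 - 48.554| = 1.1540
|181.21 - 181.796| = 0.5860
|172.39 - 171.71| = 0.6800
hysteresis = max(diffs) = 1.1540

1.1540


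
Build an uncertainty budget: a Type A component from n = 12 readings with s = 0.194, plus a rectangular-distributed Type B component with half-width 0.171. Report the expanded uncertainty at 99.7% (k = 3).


u_A = s / sqrt(n) = 0.194 / sqrt(12) = 0.056002976
u_B = half_width / sqrt(3) = 0.171 / sqrt(3) = 0.098726896
uc = sqrt(u_A^2 + u_B^2) = sqrt(0.056002976^2 + 0.098726896^2) = 0.11350477
U = k * uc = 3 * 0.11350477
U = 0.3405

0.3405


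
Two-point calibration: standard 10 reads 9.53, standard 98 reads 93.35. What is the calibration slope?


slope = (y2 - y1) / (x2 - x1)
= (93.35 - 9.53) / (98 - 10)
= 83.8200 / 88
= 0.9525

0.9525


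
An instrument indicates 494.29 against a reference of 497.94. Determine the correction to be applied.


Correction = standard - reading
= 497.94 - 494.29
= 3.6500

3.6500


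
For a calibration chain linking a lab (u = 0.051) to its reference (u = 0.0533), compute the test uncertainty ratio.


TUR = u_lab / u_ref
= 0.051 / 0.0533
= 0.9568

0.9568


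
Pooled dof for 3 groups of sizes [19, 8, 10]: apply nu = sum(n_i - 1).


nu = sum_i (n_i - 1)
nu = ((19 - 1) + (8 - 1) + (10 - 1))
nu = 18 + 7 + 9
nu = 34

34


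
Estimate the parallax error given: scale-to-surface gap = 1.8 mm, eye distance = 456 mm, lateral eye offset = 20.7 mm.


error = h * offset / d
= 1.8 * 20.7 / 456
= 0.0817

0.0817


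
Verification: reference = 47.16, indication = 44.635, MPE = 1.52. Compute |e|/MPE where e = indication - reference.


e = indication - reference = 44.635 - 47.16 = -2.5250
|e| = 2.5250
ratio = |e| / MPE = 2.5250 / 1.52
ratio = 1.6612

1.6612


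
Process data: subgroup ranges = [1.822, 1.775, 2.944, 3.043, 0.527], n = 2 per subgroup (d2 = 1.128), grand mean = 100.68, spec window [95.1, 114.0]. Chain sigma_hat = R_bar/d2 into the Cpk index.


R_bar = (1.822 + 1.775 + 2.944 + 3.043 + 0.527) / 5 = 2.0222
sigma = R_bar / d2 = 2.0222 / 1.128 = 1.7927305
Cp = (USL - LSL)/(6*sigma) = (114.0 - 95.1)/(6*1.7927305) = 1.7571
Cpu = (114.0 - 100.68)/(3*1.7927305) = 2.4767
Cpl = (100.68 - 95.1)/(3*1.7927305) = 1.0375
Cpk = min(Cpu, Cpl) = 1.0375

1.0375


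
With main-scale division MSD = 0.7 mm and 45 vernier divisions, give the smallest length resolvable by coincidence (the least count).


LC = MSD / n_div
= 0.7 / 45
= 0.0156

0.0156


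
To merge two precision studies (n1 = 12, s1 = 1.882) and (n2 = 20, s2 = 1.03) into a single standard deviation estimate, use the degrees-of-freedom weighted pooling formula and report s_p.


s_p = sqrt(((n1-1)*s1^2 + (n2-1)*s2^2) / (n1+n2-2))
numerator = (12-1)*1.882^2 + (20-1)*1.03^2 = 38.961164 + 20.1571 = 59.118264
denominator = 12 + 20 - 2 = 30
s_p^2 = 59.118264 / 30 = 1.9706088
s_p = sqrt(1.9706088) = 1.4038

1.4038


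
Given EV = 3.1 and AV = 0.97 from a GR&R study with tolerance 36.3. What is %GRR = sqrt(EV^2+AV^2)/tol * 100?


GRR = sqrt(EV^2 + AV^2) = sqrt(3.1^2 + 0.97^2) = 3.2482149
%GRR = GRR / tol * 100 = 3.2482149 / 36.3 * 100
%GRR = 8.9483

8.9483


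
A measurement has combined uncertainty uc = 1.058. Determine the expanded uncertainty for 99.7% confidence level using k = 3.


U = k * uc
U = 3 * 1.058
U = 3.1740

3.1740


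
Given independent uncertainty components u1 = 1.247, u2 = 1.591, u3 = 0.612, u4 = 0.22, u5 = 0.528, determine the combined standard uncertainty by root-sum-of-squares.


uc = sqrt(1.247^2 + 1.591^2 + 0.612^2 + 0.22^2 + 0.528^2)
uc = sqrt(4.788018)
uc = 2.1882

2.1882


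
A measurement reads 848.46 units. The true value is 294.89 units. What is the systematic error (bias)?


Systematic error = measured - true
= 848.46 - 294.89
= 553.5700

553.5700


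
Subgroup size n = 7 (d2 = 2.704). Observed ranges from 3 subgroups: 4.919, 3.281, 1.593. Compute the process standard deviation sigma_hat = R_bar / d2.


R_bar = (4.919 + 3.281 + 1.593) / 3
R_bar = 9.793 / 3 = 3.2643333
sigma_hat = R_bar / d2 = 3.2643333 / 2.704 = 1.2072

1.2072


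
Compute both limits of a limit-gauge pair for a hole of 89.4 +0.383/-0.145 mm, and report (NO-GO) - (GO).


GO = nominal - lower_tol (smallest hole = maximum material condition)
GO = 89.4 - 0.145 = 89.255
NO-GO = nominal + upper_tol (largest hole = least material condition)
NO-GO = 89.4 + 0.383 = 89.783
spread = NO-GO - GO = 89.783 - 89.255 = 0.5280

0.5280


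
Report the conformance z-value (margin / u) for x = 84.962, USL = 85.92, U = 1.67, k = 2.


u = U / k = 1.67 / 2 = 0.835
margin = |USL - x| = |85.92 - 84.962| = 0.958
z = margin / u = 0.958 / 0.835
z = 1.1473

1.1473


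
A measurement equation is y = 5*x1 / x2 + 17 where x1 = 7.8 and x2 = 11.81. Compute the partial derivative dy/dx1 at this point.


y = 5*x1 / x2 + 17
dy/dx1 = 5/x2
Evaluate at x2 = 11.81: c1 = 5 / 11.81
c1 = 0.4234

0.4234


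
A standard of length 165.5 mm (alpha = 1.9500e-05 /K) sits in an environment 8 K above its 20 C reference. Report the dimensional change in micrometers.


dL = L * alpha * dT
= 165.5 * 1.9500e-05 * 8
= 0.0258180 mm
dL_um = 0.0258180 * 1000 = 25.8180 um

25.8180


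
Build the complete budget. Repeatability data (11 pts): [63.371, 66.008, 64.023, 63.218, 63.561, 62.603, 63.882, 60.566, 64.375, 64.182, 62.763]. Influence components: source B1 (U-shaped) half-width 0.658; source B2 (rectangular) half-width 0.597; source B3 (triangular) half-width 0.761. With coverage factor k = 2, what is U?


mean = (63.371 + 66.008 + 64.023 + 63.218 + 63.561 + 62.603 + 63.882 + 60.566 + 64.375 + 64.182 + 62.763) / 11 = 63.50472727
s = sqrt(sum((x - mean)^2)/(n-1)) = 1.3414932
u_A = s / sqrt(n) = 1.3414932 / sqrt(11) = 0.40447542
u_B1 = 0.658 / sqrt(2) = 0.46527626
u_B2 = 0.597 / sqrt(3) = 0.34467811
u_B3 = 0.761 / sqrt(6) = 0.31067695
uc = sqrt(0.40447542^2 + 0.46527626^2 + 0.34467811^2 + 0.31067695^2) = 0.77162525
U = k * uc = 2 * 0.77162525
U = 1.5433

1.5433


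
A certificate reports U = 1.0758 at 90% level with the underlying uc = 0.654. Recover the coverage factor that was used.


k = U / uc
k = 1.0758 / 0.654
k = 1.645

1.645


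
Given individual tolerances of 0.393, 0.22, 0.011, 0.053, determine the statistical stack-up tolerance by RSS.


RSS = sqrt(0.393^2 + 0.22^2 + 0.011^2 + 0.053^2)
= sqrt(0.205779)
= 0.4536

0.4536


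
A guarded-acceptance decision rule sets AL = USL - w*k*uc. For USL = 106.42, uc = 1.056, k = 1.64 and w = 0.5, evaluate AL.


U = k * uc = 1.64 * 1.056 = 1.73184
guard band g = w * U = 0.5 * 1.73184 = 0.86592
AL = USL - g = 106.42 - 0.86592
AL = 105.5541

105.5541


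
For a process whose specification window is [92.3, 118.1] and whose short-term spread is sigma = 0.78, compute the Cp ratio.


Cp = (USL - LSL) / (6 * sigma)
= (118.1 - 92.3) / (6 * 0.78)
= 25.8000 / 4.6800
= 5.5128

5.5128


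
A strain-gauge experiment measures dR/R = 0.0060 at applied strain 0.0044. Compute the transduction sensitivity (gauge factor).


GF = (dR/R) / epsilon
= 0.0060 / 0.0044
= 1.3636

1.3636


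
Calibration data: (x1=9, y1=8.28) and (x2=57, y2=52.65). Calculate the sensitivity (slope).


slope = (y2 - y1) / (x2 - x1)
= (52.65 - 8.28) / (57 - 9)
= 44.3700 / 48
= 0.9244

0.9244


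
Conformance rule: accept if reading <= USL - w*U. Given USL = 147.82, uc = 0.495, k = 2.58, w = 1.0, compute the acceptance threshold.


U = k * uc = 2.58 * 0.495 = 1.2771
guard band g = w * U = 1.0 * 1.2771 = 1.2771
AL = USL - g = 147.82 - 1.2771
AL = 146.5429

146.5429


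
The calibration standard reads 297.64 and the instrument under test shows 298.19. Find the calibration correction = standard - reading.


Correction = standard - reading
= 297.64 - 298.19
= -0.5500

-0.5500


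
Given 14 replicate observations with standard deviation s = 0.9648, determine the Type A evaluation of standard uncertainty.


u_A = s / sqrt(n)
u_A = 0.9648 / sqrt(14)
u_A = 0.9648 / 3.7416574
u_A = 0.2579

0.2579


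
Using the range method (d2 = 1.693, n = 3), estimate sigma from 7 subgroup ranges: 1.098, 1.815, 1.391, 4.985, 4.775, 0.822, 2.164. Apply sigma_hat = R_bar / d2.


R_bar = (1.098 + 1.815 + 1.391 + 4.985 + 4.775 + 0.822 + 2.164) / 7
R_bar = 17.05 / 7 = 2.4357143
sigma_hat = R_bar / d2 = 2.4357143 / 1.693 = 1.4387

1.4387


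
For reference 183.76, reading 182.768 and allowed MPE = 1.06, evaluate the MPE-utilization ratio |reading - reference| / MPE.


e = indication - reference = 182.768 - 183.76 = -0.9920
|e| = 0.9920
ratio = |e| / MPE = 0.9920 / 1.06
ratio = 0.9358

0.9358


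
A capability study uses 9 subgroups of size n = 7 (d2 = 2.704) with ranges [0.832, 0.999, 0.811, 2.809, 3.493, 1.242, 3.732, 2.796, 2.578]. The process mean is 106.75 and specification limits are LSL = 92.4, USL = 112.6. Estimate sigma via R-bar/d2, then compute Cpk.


R_bar = (0.832 + 0.999 + 0.811 + 2.809 + 3.493 + 1.242 + 3.732 + 2.796 + 2.578) / 9 = 2.1435556
sigma = R_bar / d2 = 2.1435556 / 2.704 = 0.79273506
Cp = (USL - LSL)/(6*sigma) = (112.6 - 92.4)/(6*0.79273506) = 4.2469
Cpu = (112.6 - 106.75)/(3*0.79273506) = 2.4598
Cpl = (106.75 - 92.4)/(3*0.79273506) = 6.0340
Cpk = min(Cpu, Cpl) = 2.4598

2.4598


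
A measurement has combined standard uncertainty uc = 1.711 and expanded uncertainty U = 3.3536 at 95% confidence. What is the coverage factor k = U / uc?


k = U / uc
k = 3.3536 / 1.711
k = 1.96

1.96


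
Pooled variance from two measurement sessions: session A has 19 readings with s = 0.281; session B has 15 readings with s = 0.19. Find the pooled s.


s_p = sqrt(((n1-1)*s1^2 + (n2-1)*s2^2) / (n1+n2-2))
numerator = (19-1)*0.281^2 + (15-1)*0.19^2 = 1.421298 + 0.5054 = 1.926698
denominator = 19 + 15 - 2 = 32
s_p^2 = 1.926698 / 32 = 0.060209313
s_p = sqrt(0.060209313) = 0.2454

0.2454


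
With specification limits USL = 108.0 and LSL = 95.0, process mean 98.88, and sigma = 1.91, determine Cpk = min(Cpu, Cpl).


Cpu = (USL - mean) / (3*sigma) = (108.0 - 98.88) / (3*1.91) = 1.5916
Cpl = (mean - LSL) / (3*sigma) = (98.88 - 95.0) / (3*1.91) = 0.6771
Cpk = min(Cpu, Cpl) = 0.6771

0.6771


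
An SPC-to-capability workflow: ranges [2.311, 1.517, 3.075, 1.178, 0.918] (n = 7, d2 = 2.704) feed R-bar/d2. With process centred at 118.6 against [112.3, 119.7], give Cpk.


R_bar = (2.311 + 1.517 + 3.075 + 1.178 + 0.918) / 5 = 1.7998
sigma = R_bar / d2 = 1.7998 / 2.704 = 0.66560651
Cp = (USL - LSL)/(6*sigma) = (119.7 - 112.3)/(6*0.66560651) = 1.8529
Cpu = (119.7 - 118.6)/(3*0.66560651) = 0.5509
Cpl = (118.6 - 112.3)/(3*0.66560651) = 3.1550
Cpk = min(Cpu, Cpl) = 0.5509

0.5509


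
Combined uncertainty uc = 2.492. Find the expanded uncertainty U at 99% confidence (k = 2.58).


U = k * uc
U = 2.58 * 2.492
U = 6.4294

6.4294


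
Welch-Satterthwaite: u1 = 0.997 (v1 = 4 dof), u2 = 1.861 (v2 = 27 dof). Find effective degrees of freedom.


uc = sqrt(u1^2 + u2^2) = sqrt(0.997^2 + 1.861^2) = 2.111239
v_eff = uc^4 / (u1^4/v1 + u2^4/v2)
= 2.111239^4 / (0.997^4/4 + 1.861^4/27)
= 19.867792 / 0.69125763
v_eff = 28.7415

28.7415


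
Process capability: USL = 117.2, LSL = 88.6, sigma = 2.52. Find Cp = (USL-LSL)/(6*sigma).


Cp = (USL - LSL) / (6 * sigma)
= (117.2 - 88.6) / (6 * 2.52)
= 28.6000 / 15.1200
= 1.8915

1.8915


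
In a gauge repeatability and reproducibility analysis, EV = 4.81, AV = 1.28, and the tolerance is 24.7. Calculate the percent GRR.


GRR = sqrt(EV^2 + AV^2) = sqrt(4.81^2 + 1.28^2) = 4.9773989
%GRR = GRR / tol * 100 = 4.9773989 / 24.7 * 100
%GRR = 20.1514

20.1514


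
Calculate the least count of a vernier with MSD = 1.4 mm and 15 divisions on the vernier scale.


LC = MSD / n_div
= 1.4 / 15
= 0.0933

0.0933


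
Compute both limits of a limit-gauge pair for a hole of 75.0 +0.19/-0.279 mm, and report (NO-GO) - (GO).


GO = nominal - lower_tol (smallest hole = maximum material condition)
GO = 75.0 - 0.279 = 74.721
NO-GO = nominal + upper_tol (largest hole = least material condition)
NO-GO = 75.0 + 0.19 = 75.19
spread = NO-GO - GO = 75.19 - 74.721 = 0.4690

0.4690


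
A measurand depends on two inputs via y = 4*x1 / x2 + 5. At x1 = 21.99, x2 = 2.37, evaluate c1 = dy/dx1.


y = 4*x1 / x2 + 5
dy/dx1 = 4/x2
Evaluate at x2 = 2.37: c1 = 4 / 2.37
c1 = 1.6878

1.6878


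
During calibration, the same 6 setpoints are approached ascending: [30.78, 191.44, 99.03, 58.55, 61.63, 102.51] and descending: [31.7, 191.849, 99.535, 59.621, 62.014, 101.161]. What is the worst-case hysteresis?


|30.78 - 31.7| = 0.9200
|191.44 - 191.849| = 0.4090
|99.03 - 99.535| = 0.5050
|58.55 - 59.621| = 1.0710
|61.63 - 62.014| = 0.3840
|102.51 - 101.161| = 1.3490
hysteresis = max(diffs) = 1.3490

1.3490


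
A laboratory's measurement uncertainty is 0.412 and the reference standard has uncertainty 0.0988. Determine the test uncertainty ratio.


TUR = u_lab / u_ref
= 0.412 / 0.0988
= 4.1700

4.1700


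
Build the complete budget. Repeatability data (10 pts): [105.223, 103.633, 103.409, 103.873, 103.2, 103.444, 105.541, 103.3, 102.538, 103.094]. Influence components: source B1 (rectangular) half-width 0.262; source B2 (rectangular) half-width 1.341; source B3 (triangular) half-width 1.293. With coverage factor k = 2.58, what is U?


mean = (105.223 + 103.633 + 103.409 + 103.873 + 103.2 + 103.444 + 105.541 + 103.3 + 102.538 + 103.094) / 10 = 103.7255
s = sqrt(sum((x - mean)^2)/(n-1)) = 0.94365851
u_A = s / sqrt(n) = 0.94365851 / sqrt(10) = 0.29841102
u_B1 = 0.262 / sqrt(3) = 0.15126577
u_B2 = 1.341 / sqrt(3) = 0.77422671
u_B3 = 1.293 / sqrt(6) = 0.52786504
uc = sqrt(0.29841102^2 + 0.15126577^2 + 0.77422671^2 + 0.52786504^2) = 0.99498692
U = k * uc = 2.58 * 0.99498692
U = 2.5671

2.5671


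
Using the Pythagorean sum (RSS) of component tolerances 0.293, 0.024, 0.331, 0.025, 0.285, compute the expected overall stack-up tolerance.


RSS = sqrt(0.293^2 + 0.024^2 + 0.331^2 + 0.025^2 + 0.285^2)
= sqrt(0.277836)
= 0.5271

0.5271


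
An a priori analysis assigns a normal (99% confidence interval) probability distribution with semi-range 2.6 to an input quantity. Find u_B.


u_B = half_width / 2.576
u_B = 2.6 / 2.576
u_B = 1.0093

1.0093


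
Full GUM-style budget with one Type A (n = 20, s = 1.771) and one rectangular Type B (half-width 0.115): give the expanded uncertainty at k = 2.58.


u_A = s / sqrt(n) = 1.771 / sqrt(20) = 0.39600764
u_B = half_width / sqrt(3) = 0.115 / sqrt(3) = 0.066395281
uc = sqrt(u_A^2 + u_B^2) = sqrt(0.39600764^2 + 0.066395281^2) = 0.40153503
U = k * uc = 2.58 * 0.40153503
U = 1.0360

1.0360


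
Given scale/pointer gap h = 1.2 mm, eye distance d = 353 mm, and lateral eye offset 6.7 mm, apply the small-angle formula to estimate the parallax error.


error = h * offset / d
= 1.2 * 6.7 / 353
= 0.0228

0.0228


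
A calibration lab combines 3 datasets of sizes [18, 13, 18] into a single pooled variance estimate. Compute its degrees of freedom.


nu = sum_i (n_i - 1)
nu = ((18 - 1) + (13 - 1) + (18 - 1))
nu = 17 + 12 + 17
nu = 46

46


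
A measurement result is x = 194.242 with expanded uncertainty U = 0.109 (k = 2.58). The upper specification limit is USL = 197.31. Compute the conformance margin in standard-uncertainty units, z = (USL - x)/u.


u = U / k = 0.109 / 2.58 = 0.042248062
margin = |USL - x| = |197.31 - 194.242| = 3.068
z = margin / u = 3.068 / 0.042248062
z = 72.6187

72.6187


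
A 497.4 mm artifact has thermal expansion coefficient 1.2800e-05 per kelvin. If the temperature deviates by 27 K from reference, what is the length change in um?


dL = L * alpha * dT
= 497.4 * 1.2800e-05 * 27
= 0.1719014 mm
dL_um = 0.1719014 * 1000 = 171.9014 um

171.9014


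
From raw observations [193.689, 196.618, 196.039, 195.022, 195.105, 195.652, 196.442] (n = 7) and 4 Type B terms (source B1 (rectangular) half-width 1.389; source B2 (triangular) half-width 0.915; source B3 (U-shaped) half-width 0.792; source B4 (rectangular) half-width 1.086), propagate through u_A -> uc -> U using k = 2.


mean = (193.689 + 196.618 + 196.039 + 195.022 + 195.105 + 195.652 + 196.442) / 7 = 195.5095714
s = sqrt(sum((x - mean)^2)/(n-1)) = 1.0094967
u_A = s / sqrt(n) = 1.0094967 / sqrt(7) = 0.38155389
u_B1 = 1.389 / sqrt(3) = 0.80193952
u_B2 = 0.915 / sqrt(6) = 0.37354719
u_B3 = 0.792 / sqrt(2) = 0.56002857
u_B4 = 1.086 / sqrt(3) = 0.62700239
uc = sqrt(0.38155389^2 + 0.80193952^2 + 0.37354719^2 + 0.56002857^2 + 0.62700239^2) = 1.278668
U = k * uc = 2 * 1.278668
U = 2.5573

2.5573


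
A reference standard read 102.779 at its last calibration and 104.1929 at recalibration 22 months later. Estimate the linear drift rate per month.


rate = (v2 - v1) / months
= (104.1929 - 102.779) / 22
= 1.4139 / 22
= 0.0643

0.0643


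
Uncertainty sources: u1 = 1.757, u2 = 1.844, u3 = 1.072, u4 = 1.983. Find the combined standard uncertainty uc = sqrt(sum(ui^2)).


uc = sqrt(1.757^2 + 1.844^2 + 1.072^2 + 1.983^2)
uc = sqrt(11.568858)
uc = 3.4013

3.4013


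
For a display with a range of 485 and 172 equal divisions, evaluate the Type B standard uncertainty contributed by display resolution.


resolution = range / divisions
resolution = 485 / 172 = 2.8197674
u_res = resolution / (2*sqrt(3))
u_res = 2.8197674 / 3.4641016
u_res = 0.8140

0.8140


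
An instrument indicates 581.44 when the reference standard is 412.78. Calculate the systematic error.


Systematic error = measured - true
= 581.44 - 412.78
= 168.6600

168.6600


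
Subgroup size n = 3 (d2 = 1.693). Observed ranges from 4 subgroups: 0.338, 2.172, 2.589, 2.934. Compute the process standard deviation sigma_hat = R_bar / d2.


R_bar = (0.338 + 2.172 + 2.589 + 2.934) / 4
R_bar = 8.033 / 4 = 2.00825
sigma_hat = R_bar / d2 = 2.00825 / 1.693 = 1.1862

1.1862


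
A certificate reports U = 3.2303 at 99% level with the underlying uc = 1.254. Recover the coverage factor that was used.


k = U / uc
k = 3.2303 / 1.254
k = 2.576

2.576


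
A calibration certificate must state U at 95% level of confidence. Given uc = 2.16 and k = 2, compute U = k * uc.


U = k * uc
U = 2 * 2.16
U = 4.3200

4.3200


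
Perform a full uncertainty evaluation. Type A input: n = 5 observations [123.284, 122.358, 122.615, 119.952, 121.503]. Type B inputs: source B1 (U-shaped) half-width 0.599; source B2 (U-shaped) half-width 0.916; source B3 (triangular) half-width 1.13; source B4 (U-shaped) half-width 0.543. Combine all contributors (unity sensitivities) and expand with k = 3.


mean = (123.284 + 122.358 + 122.615 + 119.952 + 121.503) / 5 = 121.9424
s = sqrt(sum((x - mean)^2)/(n-1)) = 1.282553
u_A = s / sqrt(n) = 1.282553 / sqrt(5) = 0.57357514
u_B1 = 0.599 / sqrt(2) = 0.42355696
u_B2 = 0.916 / sqrt(2) = 0.64770981
u_B3 = 1.13 / sqrt(6) = 0.46132057
u_B4 = 0.543 / sqrt(2) = 0.38395898
uc = sqrt(0.57357514^2 + 0.42355696^2 + 0.64770981^2 + 0.46132057^2 + 0.38395898^2) = 1.1349705
U = k * uc = 3 * 1.1349705
U = 3.4049

3.4049


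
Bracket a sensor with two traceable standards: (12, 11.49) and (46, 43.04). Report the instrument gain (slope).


slope = (y2 - y1) / (x2 - x1)
= (43.04 - 11.49) / (46 - 12)
= 31.5500 / 34
= 0.9279

0.9279


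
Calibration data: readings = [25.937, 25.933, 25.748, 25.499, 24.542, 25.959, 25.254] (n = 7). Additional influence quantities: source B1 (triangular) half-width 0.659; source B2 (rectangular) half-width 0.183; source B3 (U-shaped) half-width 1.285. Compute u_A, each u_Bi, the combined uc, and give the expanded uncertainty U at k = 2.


mean = (25.937 + 25.933 + 25.748 + 25.499 + 24.542 + 25.959 + 25.254) / 7 = 25.55314286
s = sqrt(sum((x - mean)^2)/(n-1)) = 0.51787303
u_A = s / sqrt(n) = 0.51787303 / sqrt(7) = 0.19573761
u_B1 = 0.659 / sqrt(6) = 0.26903562
u_B2 = 0.183 / sqrt(3) = 0.1056551
u_B3 = 1.285 / sqrt(2) = 0.90863221
uc = sqrt(0.19573761^2 + 0.26903562^2 + 0.1056551^2 + 0.90863221^2) = 0.97338013
U = k * uc = 2 * 0.97338013
U = 1.9468

1.9468


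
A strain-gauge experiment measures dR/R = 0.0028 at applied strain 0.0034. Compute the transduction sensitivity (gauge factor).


GF = (dR/R) / epsilon
= 0.0028 / 0.0034
= 0.8235

0.8235


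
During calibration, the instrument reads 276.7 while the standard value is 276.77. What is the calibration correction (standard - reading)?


Correction = standard - reading
= 276.77 - 276.7
= 0.0700

0.0700


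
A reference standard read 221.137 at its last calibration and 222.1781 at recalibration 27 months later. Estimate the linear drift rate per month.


rate = (v2 - v1) / months
= (222.1781 - 221.137) / 27
= 1.0411 / 27
= 0.0386

0.0386


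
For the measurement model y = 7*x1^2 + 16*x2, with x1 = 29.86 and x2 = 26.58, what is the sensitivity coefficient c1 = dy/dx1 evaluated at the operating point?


y = 7*x1^2 + 16*x2
dy/dx1 = 2*7*x1
Evaluate at x1 = 29.86: c1 = 14 * 29.86
c1 = 418.0400

418.0400


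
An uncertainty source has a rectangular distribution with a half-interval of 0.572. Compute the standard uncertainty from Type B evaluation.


u_B = half_width / sqrt(3)
u_B = 0.572 / 1.7320508
u_B = 0.3302

0.3302


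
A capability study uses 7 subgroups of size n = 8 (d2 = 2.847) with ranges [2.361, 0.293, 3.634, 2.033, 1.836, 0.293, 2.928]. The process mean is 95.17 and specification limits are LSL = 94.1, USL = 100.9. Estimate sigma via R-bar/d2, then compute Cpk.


R_bar = (2.361 + 0.293 + 3.634 + 2.033 + 1.836 + 0.293 + 2.928) / 7 = 1.9111429
sigma = R_bar / d2 = 1.9111429 / 2.847 = 0.67128307
Cp = (USL - LSL)/(6*sigma) = (100.9 - 94.1)/(6*0.67128307) = 1.6883
Cpu = (100.9 - 95.17)/(3*0.67128307) = 2.8453
Cpl = (95.17 - 94.1)/(3*0.67128307) = 0.5313
Cpk = min(Cpu, Cpl) = 0.5313

0.5313


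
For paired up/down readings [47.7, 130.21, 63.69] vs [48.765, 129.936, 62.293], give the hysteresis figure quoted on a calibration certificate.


|47.7 - 48.765| = 1.0650
|130.21 - 129.936| = 0.2740
|63.69 - 62.293| = 1.3970
hysteresis = max(diffs) = 1.3970

1.3970


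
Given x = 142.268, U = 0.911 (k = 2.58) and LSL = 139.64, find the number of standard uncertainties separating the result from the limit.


u = U / k = 0.911 / 2.58 = 0.35310078
margin = |LSL - x| = |139.64 - 142.268| = 2.628
z = margin / u = 2.628 / 0.35310078
z = 7.4426

7.4426


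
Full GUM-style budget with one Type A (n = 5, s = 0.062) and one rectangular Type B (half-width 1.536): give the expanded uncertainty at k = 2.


u_A = s / sqrt(n) = 0.062 / sqrt(5) = 0.027727243
u_B = half_width / sqrt(3) = 1.536 / sqrt(3) = 0.88681001
uc = sqrt(u_A^2 + u_B^2) = sqrt(0.027727243^2 + 0.88681001^2) = 0.88724337
U = k * uc = 2 * 0.88724337
U = 1.7745

1.7745


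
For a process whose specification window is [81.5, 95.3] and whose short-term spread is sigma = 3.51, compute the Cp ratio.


Cp = (USL - LSL) / (6 * sigma)
= (95.3 - 81.5) / (6 * 3.51)
= 13.8000 / 21.0600
= 0.6553

0.6553


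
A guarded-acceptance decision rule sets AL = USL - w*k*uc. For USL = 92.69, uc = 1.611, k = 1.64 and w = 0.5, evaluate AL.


U = k * uc = 1.64 * 1.611 = 2.64204
guard band g = w * U = 0.5 * 2.64204 = 1.32102
AL = USL - g = 92.69 - 1.32102
AL = 91.3690

91.3690


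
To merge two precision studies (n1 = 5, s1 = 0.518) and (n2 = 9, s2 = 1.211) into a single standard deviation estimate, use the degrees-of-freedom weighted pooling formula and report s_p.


s_p = sqrt(((n1-1)*s1^2 + (n2-1)*s2^2) / (n1+n2-2))
numerator = (5-1)*0.518^2 + (9-1)*1.211^2 = 1.073296 + 11.732168 = 12.805464
denominator = 5 + 9 - 2 = 12
s_p^2 = 12.805464 / 12 = 1.067122
s_p = sqrt(1.067122) = 1.0330

1.0330


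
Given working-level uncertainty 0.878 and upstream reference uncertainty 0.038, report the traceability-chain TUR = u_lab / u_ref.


TUR = u_lab / u_ref
= 0.878 / 0.038
= 23.1053

23.1053


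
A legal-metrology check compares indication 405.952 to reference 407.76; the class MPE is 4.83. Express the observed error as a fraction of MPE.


e = indication - reference = 405.952 - 407.76 = -1.8080
|e| = 1.8080
ratio = |e| / MPE = 1.8080 / 4.83
ratio = 0.3743

0.3743


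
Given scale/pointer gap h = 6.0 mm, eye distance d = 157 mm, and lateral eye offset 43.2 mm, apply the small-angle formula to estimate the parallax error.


error = h * offset / d
= 6.0 * 43.2 / 157
= 1.6510

1.6510


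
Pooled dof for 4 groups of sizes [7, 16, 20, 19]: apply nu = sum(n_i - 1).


nu = sum_i (n_i - 1)
nu = ((7 - 1) + (16 - 1) + (20 - 1) + (19 - 1))
nu = 6 + 15 + 19 + 18
nu = 58

58


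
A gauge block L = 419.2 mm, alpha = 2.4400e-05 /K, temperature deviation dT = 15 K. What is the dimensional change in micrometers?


dL = L * alpha * dT
= 419.2 * 2.4400e-05 * 15
= 0.1534272 mm
dL_um = 0.1534272 * 1000 = 153.4272 um

153.4272


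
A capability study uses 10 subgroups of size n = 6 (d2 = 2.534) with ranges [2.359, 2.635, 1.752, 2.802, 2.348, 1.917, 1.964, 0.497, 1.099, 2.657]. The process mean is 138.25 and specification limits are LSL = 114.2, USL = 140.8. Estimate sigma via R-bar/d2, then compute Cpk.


R_bar = (2.359 + 2.635 + 1.752 + 2.802 + 2.348 + 1.917 + 1.964 + 0.497 + 1.099 + 2.657) / 10 = 2.003
sigma = R_bar / d2 = 2.003 / 2.534 = 0.79044988
Cp = (USL - LSL)/(6*sigma) = (140.8 - 114.2)/(6*0.79044988) = 5.6086
Cpu = (140.8 - 138.25)/(3*0.79044988) = 1.0753
Cpl = (138.25 - 114.2)/(3*0.79044988) = 10.1419
Cpk = min(Cpu, Cpl) = 1.0753

1.0753


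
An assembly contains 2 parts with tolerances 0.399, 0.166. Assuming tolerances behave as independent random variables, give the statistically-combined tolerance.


RSS = sqrt(0.399^2 + 0.166^2)
= sqrt(0.186757)
= 0.4322

0.4322


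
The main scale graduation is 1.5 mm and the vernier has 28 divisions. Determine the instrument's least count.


LC = MSD / n_div
= 1.5 / 28
= 0.0536

0.0536


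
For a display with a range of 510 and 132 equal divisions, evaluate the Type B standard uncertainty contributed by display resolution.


resolution = range / divisions
resolution = 510 / 132 = 3.8636364
u_res = resolution / (2*sqrt(3))
u_res = 3.8636364 / 3.4641016
u_res = 1.1153

1.1153


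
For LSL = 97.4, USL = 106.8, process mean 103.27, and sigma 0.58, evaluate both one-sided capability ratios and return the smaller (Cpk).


Cpu = (USL - mean) / (3*sigma) = (106.8 - 103.27) / (3*0.58) = 2.0287
Cpl = (mean - LSL) / (3*sigma) = (103.27 - 97.4) / (3*0.58) = 3.3736
Cpk = min(Cpu, Cpl) = 2.0287

2.0287


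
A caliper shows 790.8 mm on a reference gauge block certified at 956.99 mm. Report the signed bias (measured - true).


Systematic error = measured - true
= 790.8 - 956.99
= -166.1900

-166.1900


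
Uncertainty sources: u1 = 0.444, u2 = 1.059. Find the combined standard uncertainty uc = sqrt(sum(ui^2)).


uc = sqrt(0.444^2 + 1.059^2)
uc = sqrt(1.318617)
uc = 1.1483

1.1483


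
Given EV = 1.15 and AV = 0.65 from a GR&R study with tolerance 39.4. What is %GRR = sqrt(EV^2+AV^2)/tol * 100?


GRR = sqrt(EV^2 + AV^2) = sqrt(1.15^2 + 0.65^2) = 1.3209845
%GRR = GRR / tol * 100 = 1.3209845 / 39.4 * 100
%GRR = 3.3528

3.3528


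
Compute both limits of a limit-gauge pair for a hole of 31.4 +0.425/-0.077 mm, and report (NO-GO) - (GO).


GO = nominal - lower_tol (smallest hole = maximum material condition)
GO = 31.4 - 0.077 = 31.323
NO-GO = nominal + upper_tol (largest hole = least material condition)
NO-GO = 31.4 + 0.425 = 31.825
spread = NO-GO - GO = 31.825 - 31.323 = 0.5020

0.5020


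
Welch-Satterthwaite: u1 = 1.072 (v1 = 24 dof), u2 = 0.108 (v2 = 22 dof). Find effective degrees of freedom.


uc = sqrt(u1^2 + u2^2) = sqrt(1.072^2 + 0.108^2) = 1.0774266
v_eff = uc^4 / (u1^4/v1 + u2^4/v2)
= 1.0774266^4 / (1.072^4/24 + 0.108^4/22)
= 1.3475683 / 0.055032178
v_eff = 24.4869

24.4869


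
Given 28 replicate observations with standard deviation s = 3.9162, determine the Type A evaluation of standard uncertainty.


u_A = s / sqrt(n)
u_A = 3.9162 / sqrt(28)
u_A = 3.9162 / 5.2915026
u_A = 0.7401

0.7401


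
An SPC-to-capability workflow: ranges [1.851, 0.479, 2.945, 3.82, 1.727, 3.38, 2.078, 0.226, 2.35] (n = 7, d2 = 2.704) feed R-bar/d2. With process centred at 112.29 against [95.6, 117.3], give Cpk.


R_bar = (1.851 + 0.479 + 2.945 + 3.82 + 1.727 + 3.38 + 2.078 + 0.226 + 2.35) / 9 = 2.0951111
sigma = R_bar / d2 = 2.0951111 / 2.704 = 0.77481919
Cp = (USL - LSL)/(6*sigma) = (117.3 - 95.6)/(6*0.77481919) = 4.6678
Cpu = (117.3 - 112.29)/(3*0.77481919) = 2.1553
Cpl = (112.29 - 95.6)/(3*0.77481919) = 7.1802
Cpk = min(Cpu, Cpl) = 2.1553

2.1553


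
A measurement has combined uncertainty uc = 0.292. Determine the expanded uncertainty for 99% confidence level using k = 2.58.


U = k * uc
U = 2.58 * 0.292
U = 0.7534

0.7534


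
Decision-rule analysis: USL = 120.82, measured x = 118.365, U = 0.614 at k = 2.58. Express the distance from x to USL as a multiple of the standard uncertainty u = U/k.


u = U / k = 0.614 / 2.58 = 0.2379845
margin = |USL - x| = |120.82 - 118.365| = 2.455
z = margin / u = 2.455 / 0.2379845
z = 10.3158

10.3158


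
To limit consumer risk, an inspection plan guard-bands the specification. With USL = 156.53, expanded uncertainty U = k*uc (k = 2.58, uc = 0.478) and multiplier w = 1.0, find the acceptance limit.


U = k * uc = 2.58 * 0.478 = 1.23324
guard band g = w * U = 1.0 * 1.23324 = 1.23324
AL = USL - g = 156.53 - 1.23324
AL = 155.2968

155.2968


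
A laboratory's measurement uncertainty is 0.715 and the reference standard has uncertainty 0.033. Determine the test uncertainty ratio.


TUR = u_lab / u_ref
= 0.715 / 0.033
= 21.6667

21.6667


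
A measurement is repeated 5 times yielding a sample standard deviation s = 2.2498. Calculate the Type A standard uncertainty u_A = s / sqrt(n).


u_A = s / sqrt(n)
u_A = 2.2498 / sqrt(5)
u_A = 2.2498 / 2.236068
u_A = 1.0061

1.0061


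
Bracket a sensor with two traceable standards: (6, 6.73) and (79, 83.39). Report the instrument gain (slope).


slope = (y2 - y1) / (x2 - x1)
= (83.39 - 6.73) / (79 - 6)
= 76.6600 / 73
= 1.0501

1.0501


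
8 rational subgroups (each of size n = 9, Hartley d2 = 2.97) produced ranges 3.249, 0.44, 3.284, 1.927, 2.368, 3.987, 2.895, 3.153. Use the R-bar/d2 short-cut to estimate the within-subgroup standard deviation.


R_bar = (3.249 + 0.44 + 3.284 + 1.927 + 2.368 + 3.987 + 2.895 + 3.153) / 8
R_bar = 21.303 / 8 = 2.662875
sigma_hat = R_bar / d2 = 2.662875 / 2.97 = 0.8966

0.8966


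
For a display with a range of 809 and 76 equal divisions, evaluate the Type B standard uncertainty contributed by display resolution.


resolution = range / divisions
resolution = 809 / 76 = 10.644737
u_res = resolution / (2*sqrt(3))
u_res = 10.644737 / 3.4641016
u_res = 3.0729

3.0729


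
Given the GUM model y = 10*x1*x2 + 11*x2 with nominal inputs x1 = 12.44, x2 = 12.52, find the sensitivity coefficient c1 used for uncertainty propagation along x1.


y = 10*x1*x2 + 11*x2
dy/dx1 = 10*x2
Evaluate at x2 = 12.52: c1 = 10 * 12.52
c1 = 125.2000

125.2000


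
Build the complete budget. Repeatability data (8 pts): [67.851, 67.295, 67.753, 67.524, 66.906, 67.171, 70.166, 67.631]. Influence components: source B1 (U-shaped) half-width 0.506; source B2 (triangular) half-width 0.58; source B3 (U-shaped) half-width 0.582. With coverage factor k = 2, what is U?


mean = (67.851 + 67.295 + 67.753 + 67.524 + 66.906 + 67.171 + 70.166 + 67.631) / 8 = 67.787125
s = sqrt(sum((x - mean)^2)/(n-1)) = 1.011087
u_A = s / sqrt(n) = 1.011087 / sqrt(8) = 0.35747324
u_B1 = 0.506 / sqrt(2) = 0.35779603
u_B2 = 0.58 / sqrt(6) = 0.23678401
u_B3 = 0.582 / sqrt(2) = 0.41153615
uc = sqrt(0.35747324^2 + 0.35779603^2 + 0.23678401^2 + 0.41153615^2) = 0.69371016
U = k * uc = 2 * 0.69371016
U = 1.3874

1.3874


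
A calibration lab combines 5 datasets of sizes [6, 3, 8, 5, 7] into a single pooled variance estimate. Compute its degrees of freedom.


nu = sum_i (n_i - 1)
nu = ((6 - 1) + (3 - 1) + (8 - 1) + (5 - 1) + (7 - 1))
nu = 5 + 2 + 7 + 4 + 6
nu = 24

24


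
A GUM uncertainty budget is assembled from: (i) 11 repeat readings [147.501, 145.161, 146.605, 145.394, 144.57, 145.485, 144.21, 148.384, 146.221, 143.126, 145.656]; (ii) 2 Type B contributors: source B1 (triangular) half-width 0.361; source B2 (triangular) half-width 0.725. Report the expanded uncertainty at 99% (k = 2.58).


mean = (147.501 + 145.161 + 146.605 + 145.394 + 144.57 + 145.485 + 144.21 + 148.384 + 146.221 + 143.126 + 145.656) / 11 = 145.6648182
s = sqrt(sum((x - mean)^2)/(n-1)) = 1.4859038
u_A = s / sqrt(n) = 1.4859038 / sqrt(11) = 0.44801685
u_B1 = 0.361 / sqrt(6) = 0.14737763
u_B2 = 0.725 / sqrt(6) = 0.29598001
uc = sqrt(0.44801685^2 + 0.14737763^2 + 0.29598001^2) = 0.55681544
U = k * uc = 2.58 * 0.55681544
U = 1.4366

1.4366


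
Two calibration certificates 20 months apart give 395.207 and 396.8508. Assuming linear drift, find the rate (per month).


rate = (v2 - v1) / months
= (396.8508 - 395.207) / 20
= 1.6438 / 20
= 0.0822

0.0822


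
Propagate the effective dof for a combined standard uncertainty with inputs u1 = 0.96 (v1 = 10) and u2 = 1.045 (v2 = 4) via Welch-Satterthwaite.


uc = sqrt(u1^2 + u2^2) = sqrt(0.96^2 + 1.045^2) = 1.4190226
v_eff = uc^4 / (u1^4/v1 + u2^4/v2)
= 1.4190226^4 / (0.96^4/10 + 1.045^4/4)
= 4.0546862 / 0.38306431
v_eff = 10.5849

10.5849


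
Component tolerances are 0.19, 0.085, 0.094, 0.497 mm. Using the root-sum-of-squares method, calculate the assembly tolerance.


RSS = sqrt(0.19^2 + 0.085^2 + 0.094^2 + 0.497^2)
= sqrt(0.29917)
= 0.5470

0.5470


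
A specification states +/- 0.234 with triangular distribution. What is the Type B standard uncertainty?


u_B = half_width / sqrt(6)
u_B = 0.234 / 2.4494897
u_B = 0.0955

0.0955


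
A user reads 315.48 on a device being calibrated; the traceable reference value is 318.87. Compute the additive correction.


Correction = standard - reading
= 318.87 - 315.48
= 3.3900

3.3900


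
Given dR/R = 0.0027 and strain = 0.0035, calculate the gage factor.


GF = (dR/R) / epsilon
= 0.0027 / 0.0035
= 0.7714

0.7714


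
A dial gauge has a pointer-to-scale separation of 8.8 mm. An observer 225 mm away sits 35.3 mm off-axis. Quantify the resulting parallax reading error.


error = h * offset / d
= 8.8 * 35.3 / 225
= 1.3806

1.3806


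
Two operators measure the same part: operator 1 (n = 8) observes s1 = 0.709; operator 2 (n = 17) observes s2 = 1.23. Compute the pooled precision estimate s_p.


s_p = sqrt(((n1-1)*s1^2 + (n2-1)*s2^2) / (n1+n2-2))
numerator = (8-1)*0.709^2 + (17-1)*1.23^2 = 3.518767 + 24.2064 = 27.725167
denominator = 8 + 17 - 2 = 23
s_p^2 = 27.725167 / 23 = 1.205442
s_p = sqrt(1.205442) = 1.0979

1.0979


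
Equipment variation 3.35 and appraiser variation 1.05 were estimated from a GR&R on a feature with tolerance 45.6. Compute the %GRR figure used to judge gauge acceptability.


GRR = sqrt(EV^2 + AV^2) = sqrt(3.35^2 + 1.05^2) = 3.5106979
%GRR = GRR / tol * 100 = 3.5106979 / 45.6 * 100
%GRR = 7.6989

7.6989


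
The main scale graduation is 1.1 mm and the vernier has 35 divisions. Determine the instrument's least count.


LC = MSD / n_div
= 1.1 / 35
= 0.0314

0.0314


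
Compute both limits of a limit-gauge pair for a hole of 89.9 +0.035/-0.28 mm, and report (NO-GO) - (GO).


GO = nominal - lower_tol (smallest hole = maximum material condition)
GO = 89.9 - 0.28 = 89.62
NO-GO = nominal + upper_tol (largest hole = least material condition)
NO-GO = 89.9 + 0.035 = 89.935
spread = NO-GO - GO = 89.935 - 89.62 = 0.3150

0.3150


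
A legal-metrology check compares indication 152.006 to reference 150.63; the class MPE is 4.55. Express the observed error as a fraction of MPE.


e = indication - reference = 152.006 - 150.63 = 1.3760
|e| = 1.3760
ratio = |e| / MPE = 1.3760 / 4.55
ratio = 0.3024

0.3024


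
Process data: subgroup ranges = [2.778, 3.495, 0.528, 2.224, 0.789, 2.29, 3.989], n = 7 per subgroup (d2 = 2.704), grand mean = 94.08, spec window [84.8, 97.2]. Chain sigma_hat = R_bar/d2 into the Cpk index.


R_bar = (2.778 + 3.495 + 0.528 + 2.224 + 0.789 + 2.29 + 3.989) / 7 = 2.299
sigma = R_bar / d2 = 2.299 / 2.704 = 0.85022189
Cp = (USL - LSL)/(6*sigma) = (97.2 - 84.8)/(6*0.85022189) = 2.4307
Cpu = (97.2 - 94.08)/(3*0.85022189) = 1.2232
Cpl = (94.08 - 84.8)/(3*0.85022189) = 3.6383
Cpk = min(Cpu, Cpl) = 1.2232

1.2232


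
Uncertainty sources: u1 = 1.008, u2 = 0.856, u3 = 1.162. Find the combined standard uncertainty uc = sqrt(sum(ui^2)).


uc = sqrt(1.008^2 + 0.856^2 + 1.162^2)
uc = sqrt(3.099044)
uc = 1.7604

1.7604


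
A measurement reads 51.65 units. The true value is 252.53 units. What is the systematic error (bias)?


Systematic error = measured - true
= 51.65 - 252.53
= -200.8800

-200.8800


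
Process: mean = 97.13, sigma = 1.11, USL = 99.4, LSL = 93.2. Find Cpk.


Cpu = (USL - mean) / (3*sigma) = (99.4 - 97.13) / (3*1.11) = 0.6817
Cpl = (mean - LSL) / (3*sigma) = (97.13 - 93.2) / (3*1.11) = 1.1802
Cpk = min(Cpu, Cpl) = 0.6817

0.6817


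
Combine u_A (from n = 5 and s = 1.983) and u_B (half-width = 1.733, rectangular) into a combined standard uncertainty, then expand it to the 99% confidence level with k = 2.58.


u_A = s / sqrt(n) = 1.983 / sqrt(5) = 0.88682456
u_B = half_width / sqrt(3) = 1.733 / sqrt(3) = 1.000548
uc = sqrt(u_A^2 + u_B^2) = sqrt(0.88682456^2 + 1.000548^2) = 1.3369944
U = k * uc = 2.58 * 1.3369944
U = 3.4494

3.4494
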